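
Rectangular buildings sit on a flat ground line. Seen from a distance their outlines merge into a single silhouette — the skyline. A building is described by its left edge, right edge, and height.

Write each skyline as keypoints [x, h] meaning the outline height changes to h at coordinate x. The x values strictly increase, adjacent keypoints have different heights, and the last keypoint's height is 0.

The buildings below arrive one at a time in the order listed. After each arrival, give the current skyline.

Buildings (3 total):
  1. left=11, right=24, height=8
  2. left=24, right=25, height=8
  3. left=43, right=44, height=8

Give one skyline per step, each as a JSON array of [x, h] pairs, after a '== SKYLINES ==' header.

== SKYLINES ==
[[11,8],[24,0]]
[[11,8],[25,0]]
[[11,8],[25,0],[43,8],[44,0]]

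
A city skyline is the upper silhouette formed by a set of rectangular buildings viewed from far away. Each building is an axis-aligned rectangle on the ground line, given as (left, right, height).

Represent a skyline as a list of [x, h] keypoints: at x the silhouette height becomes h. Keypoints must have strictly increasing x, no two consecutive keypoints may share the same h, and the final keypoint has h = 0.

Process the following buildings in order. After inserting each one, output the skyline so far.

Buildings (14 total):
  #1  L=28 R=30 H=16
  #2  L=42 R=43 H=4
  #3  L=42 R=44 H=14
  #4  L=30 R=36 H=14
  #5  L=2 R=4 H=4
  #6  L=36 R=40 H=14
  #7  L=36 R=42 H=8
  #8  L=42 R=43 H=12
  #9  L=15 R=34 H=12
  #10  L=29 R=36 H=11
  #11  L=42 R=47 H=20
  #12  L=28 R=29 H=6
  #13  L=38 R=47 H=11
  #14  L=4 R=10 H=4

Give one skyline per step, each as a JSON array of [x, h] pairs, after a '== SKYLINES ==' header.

== SKYLINES ==
[[28,16],[30,0]]
[[28,16],[30,0],[42,4],[43,0]]
[[28,16],[30,0],[42,14],[44,0]]
[[28,16],[30,14],[36,0],[42,14],[44,0]]
[[2,4],[4,0],[28,16],[30,14],[36,0],[42,14],[44,0]]
[[2,4],[4,0],[28,16],[30,14],[40,0],[42,14],[44,0]]
[[2,4],[4,0],[28,16],[30,14],[40,8],[42,14],[44,0]]
[[2,4],[4,0],[28,16],[30,14],[40,8],[42,14],[44,0]]
[[2,4],[4,0],[15,12],[28,16],[30,14],[40,8],[42,14],[44,0]]
[[2,4],[4,0],[15,12],[28,16],[30,14],[40,8],[42,14],[44,0]]
[[2,4],[4,0],[15,12],[28,16],[30,14],[40,8],[42,20],[47,0]]
[[2,4],[4,0],[15,12],[28,16],[30,14],[40,8],[42,20],[47,0]]
[[2,4],[4,0],[15,12],[28,16],[30,14],[40,11],[42,20],[47,0]]
[[2,4],[10,0],[15,12],[28,16],[30,14],[40,11],[42,20],[47,0]]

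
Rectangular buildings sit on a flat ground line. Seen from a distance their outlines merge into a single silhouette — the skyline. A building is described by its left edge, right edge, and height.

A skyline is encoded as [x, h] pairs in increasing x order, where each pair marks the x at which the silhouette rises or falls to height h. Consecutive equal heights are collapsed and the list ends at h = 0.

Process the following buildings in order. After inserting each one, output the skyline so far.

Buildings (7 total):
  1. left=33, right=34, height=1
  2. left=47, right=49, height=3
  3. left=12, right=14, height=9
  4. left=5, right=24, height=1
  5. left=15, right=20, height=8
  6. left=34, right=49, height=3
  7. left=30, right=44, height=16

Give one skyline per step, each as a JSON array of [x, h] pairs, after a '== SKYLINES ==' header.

== SKYLINES ==
[[33,1],[34,0]]
[[33,1],[34,0],[47,3],[49,0]]
[[12,9],[14,0],[33,1],[34,0],[47,3],[49,0]]
[[5,1],[12,9],[14,1],[24,0],[33,1],[34,0],[47,3],[49,0]]
[[5,1],[12,9],[14,1],[15,8],[20,1],[24,0],[33,1],[34,0],[47,3],[49,0]]
[[5,1],[12,9],[14,1],[15,8],[20,1],[24,0],[33,1],[34,3],[49,0]]
[[5,1],[12,9],[14,1],[15,8],[20,1],[24,0],[30,16],[44,3],[49,0]]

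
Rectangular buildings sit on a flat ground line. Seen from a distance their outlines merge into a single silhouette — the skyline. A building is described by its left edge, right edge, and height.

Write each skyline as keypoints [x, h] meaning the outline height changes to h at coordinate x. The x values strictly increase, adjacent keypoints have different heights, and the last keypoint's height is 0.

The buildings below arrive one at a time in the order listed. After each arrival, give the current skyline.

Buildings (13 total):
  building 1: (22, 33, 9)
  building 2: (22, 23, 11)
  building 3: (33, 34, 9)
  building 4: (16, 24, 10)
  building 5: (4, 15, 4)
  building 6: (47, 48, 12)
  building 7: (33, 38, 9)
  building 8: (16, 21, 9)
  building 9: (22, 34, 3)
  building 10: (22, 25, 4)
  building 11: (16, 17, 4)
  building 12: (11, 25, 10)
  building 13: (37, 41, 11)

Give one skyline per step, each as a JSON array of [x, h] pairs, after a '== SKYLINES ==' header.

== SKYLINES ==
[[22,9],[33,0]]
[[22,11],[23,9],[33,0]]
[[22,11],[23,9],[34,0]]
[[16,10],[22,11],[23,10],[24,9],[34,0]]
[[4,4],[15,0],[16,10],[22,11],[23,10],[24,9],[34,0]]
[[4,4],[15,0],[16,10],[22,11],[23,10],[24,9],[34,0],[47,12],[48,0]]
[[4,4],[15,0],[16,10],[22,11],[23,10],[24,9],[38,0],[47,12],[48,0]]
[[4,4],[15,0],[16,10],[22,11],[23,10],[24,9],[38,0],[47,12],[48,0]]
[[4,4],[15,0],[16,10],[22,11],[23,10],[24,9],[38,0],[47,12],[48,0]]
[[4,4],[15,0],[16,10],[22,11],[23,10],[24,9],[38,0],[47,12],[48,0]]
[[4,4],[15,0],[16,10],[22,11],[23,10],[24,9],[38,0],[47,12],[48,0]]
[[4,4],[11,10],[22,11],[23,10],[25,9],[38,0],[47,12],[48,0]]
[[4,4],[11,10],[22,11],[23,10],[25,9],[37,11],[41,0],[47,12],[48,0]]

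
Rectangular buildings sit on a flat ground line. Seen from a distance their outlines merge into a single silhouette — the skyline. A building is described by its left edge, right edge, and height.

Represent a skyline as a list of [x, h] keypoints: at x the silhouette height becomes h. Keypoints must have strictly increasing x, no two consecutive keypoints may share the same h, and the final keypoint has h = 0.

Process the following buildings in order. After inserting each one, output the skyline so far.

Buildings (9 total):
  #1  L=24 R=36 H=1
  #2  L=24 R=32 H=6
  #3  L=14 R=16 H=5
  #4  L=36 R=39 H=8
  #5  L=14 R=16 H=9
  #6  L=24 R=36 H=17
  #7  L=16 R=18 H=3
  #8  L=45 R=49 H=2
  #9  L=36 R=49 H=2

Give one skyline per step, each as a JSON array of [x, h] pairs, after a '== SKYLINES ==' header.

== SKYLINES ==
[[24,1],[36,0]]
[[24,6],[32,1],[36,0]]
[[14,5],[16,0],[24,6],[32,1],[36,0]]
[[14,5],[16,0],[24,6],[32,1],[36,8],[39,0]]
[[14,9],[16,0],[24,6],[32,1],[36,8],[39,0]]
[[14,9],[16,0],[24,17],[36,8],[39,0]]
[[14,9],[16,3],[18,0],[24,17],[36,8],[39,0]]
[[14,9],[16,3],[18,0],[24,17],[36,8],[39,0],[45,2],[49,0]]
[[14,9],[16,3],[18,0],[24,17],[36,8],[39,2],[49,0]]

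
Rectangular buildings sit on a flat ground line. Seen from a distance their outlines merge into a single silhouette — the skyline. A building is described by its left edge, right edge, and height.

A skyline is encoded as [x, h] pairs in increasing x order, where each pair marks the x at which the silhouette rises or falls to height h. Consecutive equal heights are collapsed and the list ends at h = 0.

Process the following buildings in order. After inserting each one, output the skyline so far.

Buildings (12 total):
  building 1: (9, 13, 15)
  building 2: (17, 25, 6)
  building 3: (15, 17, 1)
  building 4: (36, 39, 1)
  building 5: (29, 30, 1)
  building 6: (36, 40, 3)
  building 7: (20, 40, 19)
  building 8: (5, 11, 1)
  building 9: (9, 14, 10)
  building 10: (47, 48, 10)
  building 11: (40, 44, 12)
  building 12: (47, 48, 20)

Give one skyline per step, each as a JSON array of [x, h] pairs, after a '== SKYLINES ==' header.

== SKYLINES ==
[[9,15],[13,0]]
[[9,15],[13,0],[17,6],[25,0]]
[[9,15],[13,0],[15,1],[17,6],[25,0]]
[[9,15],[13,0],[15,1],[17,6],[25,0],[36,1],[39,0]]
[[9,15],[13,0],[15,1],[17,6],[25,0],[29,1],[30,0],[36,1],[39,0]]
[[9,15],[13,0],[15,1],[17,6],[25,0],[29,1],[30,0],[36,3],[40,0]]
[[9,15],[13,0],[15,1],[17,6],[20,19],[40,0]]
[[5,1],[9,15],[13,0],[15,1],[17,6],[20,19],[40,0]]
[[5,1],[9,15],[13,10],[14,0],[15,1],[17,6],[20,19],[40,0]]
[[5,1],[9,15],[13,10],[14,0],[15,1],[17,6],[20,19],[40,0],[47,10],[48,0]]
[[5,1],[9,15],[13,10],[14,0],[15,1],[17,6],[20,19],[40,12],[44,0],[47,10],[48,0]]
[[5,1],[9,15],[13,10],[14,0],[15,1],[17,6],[20,19],[40,12],[44,0],[47,20],[48,0]]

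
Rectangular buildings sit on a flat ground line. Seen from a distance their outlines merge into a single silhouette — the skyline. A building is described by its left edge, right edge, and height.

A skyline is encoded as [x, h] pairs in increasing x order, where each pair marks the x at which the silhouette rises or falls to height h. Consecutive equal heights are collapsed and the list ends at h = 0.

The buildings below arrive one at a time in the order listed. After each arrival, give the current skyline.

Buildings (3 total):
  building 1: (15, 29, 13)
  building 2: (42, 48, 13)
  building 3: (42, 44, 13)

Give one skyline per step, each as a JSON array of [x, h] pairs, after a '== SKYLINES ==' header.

== SKYLINES ==
[[15,13],[29,0]]
[[15,13],[29,0],[42,13],[48,0]]
[[15,13],[29,0],[42,13],[48,0]]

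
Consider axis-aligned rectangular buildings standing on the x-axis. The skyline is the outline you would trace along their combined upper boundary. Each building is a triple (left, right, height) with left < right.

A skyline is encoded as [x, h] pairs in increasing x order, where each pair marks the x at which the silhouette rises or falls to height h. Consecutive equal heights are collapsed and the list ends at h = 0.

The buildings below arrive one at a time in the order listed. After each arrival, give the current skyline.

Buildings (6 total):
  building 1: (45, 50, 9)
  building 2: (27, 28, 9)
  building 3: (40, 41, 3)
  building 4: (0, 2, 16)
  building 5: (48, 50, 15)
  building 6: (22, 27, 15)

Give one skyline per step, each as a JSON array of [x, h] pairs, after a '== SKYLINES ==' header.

== SKYLINES ==
[[45,9],[50,0]]
[[27,9],[28,0],[45,9],[50,0]]
[[27,9],[28,0],[40,3],[41,0],[45,9],[50,0]]
[[0,16],[2,0],[27,9],[28,0],[40,3],[41,0],[45,9],[50,0]]
[[0,16],[2,0],[27,9],[28,0],[40,3],[41,0],[45,9],[48,15],[50,0]]
[[0,16],[2,0],[22,15],[27,9],[28,0],[40,3],[41,0],[45,9],[48,15],[50,0]]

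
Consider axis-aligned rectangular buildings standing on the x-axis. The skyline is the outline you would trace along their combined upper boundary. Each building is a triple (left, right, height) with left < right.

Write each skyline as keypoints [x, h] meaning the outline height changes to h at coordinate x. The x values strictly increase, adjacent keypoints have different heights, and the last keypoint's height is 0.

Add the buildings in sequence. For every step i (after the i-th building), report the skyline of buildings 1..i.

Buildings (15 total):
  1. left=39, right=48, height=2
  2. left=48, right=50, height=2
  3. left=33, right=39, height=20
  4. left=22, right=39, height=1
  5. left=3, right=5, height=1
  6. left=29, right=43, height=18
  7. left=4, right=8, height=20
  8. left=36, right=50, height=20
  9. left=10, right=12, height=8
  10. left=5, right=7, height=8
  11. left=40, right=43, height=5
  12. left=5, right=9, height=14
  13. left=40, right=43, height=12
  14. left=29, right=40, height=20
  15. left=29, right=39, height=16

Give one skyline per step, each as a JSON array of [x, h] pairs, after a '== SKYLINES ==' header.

== SKYLINES ==
[[39,2],[48,0]]
[[39,2],[50,0]]
[[33,20],[39,2],[50,0]]
[[22,1],[33,20],[39,2],[50,0]]
[[3,1],[5,0],[22,1],[33,20],[39,2],[50,0]]
[[3,1],[5,0],[22,1],[29,18],[33,20],[39,18],[43,2],[50,0]]
[[3,1],[4,20],[8,0],[22,1],[29,18],[33,20],[39,18],[43,2],[50,0]]
[[3,1],[4,20],[8,0],[22,1],[29,18],[33,20],[50,0]]
[[3,1],[4,20],[8,0],[10,8],[12,0],[22,1],[29,18],[33,20],[50,0]]
[[3,1],[4,20],[8,0],[10,8],[12,0],[22,1],[29,18],[33,20],[50,0]]
[[3,1],[4,20],[8,0],[10,8],[12,0],[22,1],[29,18],[33,20],[50,0]]
[[3,1],[4,20],[8,14],[9,0],[10,8],[12,0],[22,1],[29,18],[33,20],[50,0]]
[[3,1],[4,20],[8,14],[9,0],[10,8],[12,0],[22,1],[29,18],[33,20],[50,0]]
[[3,1],[4,20],[8,14],[9,0],[10,8],[12,0],[22,1],[29,20],[50,0]]
[[3,1],[4,20],[8,14],[9,0],[10,8],[12,0],[22,1],[29,20],[50,0]]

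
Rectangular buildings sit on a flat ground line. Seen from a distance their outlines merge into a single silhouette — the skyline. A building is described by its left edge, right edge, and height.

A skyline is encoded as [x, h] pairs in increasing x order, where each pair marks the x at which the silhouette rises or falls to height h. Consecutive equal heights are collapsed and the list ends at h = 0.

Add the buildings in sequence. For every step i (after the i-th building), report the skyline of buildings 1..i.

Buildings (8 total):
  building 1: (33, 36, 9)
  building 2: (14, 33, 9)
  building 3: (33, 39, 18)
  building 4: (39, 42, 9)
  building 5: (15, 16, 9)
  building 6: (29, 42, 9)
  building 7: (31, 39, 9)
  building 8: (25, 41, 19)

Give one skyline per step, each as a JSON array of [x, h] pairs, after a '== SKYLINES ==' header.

== SKYLINES ==
[[33,9],[36,0]]
[[14,9],[36,0]]
[[14,9],[33,18],[39,0]]
[[14,9],[33,18],[39,9],[42,0]]
[[14,9],[33,18],[39,9],[42,0]]
[[14,9],[33,18],[39,9],[42,0]]
[[14,9],[33,18],[39,9],[42,0]]
[[14,9],[25,19],[41,9],[42,0]]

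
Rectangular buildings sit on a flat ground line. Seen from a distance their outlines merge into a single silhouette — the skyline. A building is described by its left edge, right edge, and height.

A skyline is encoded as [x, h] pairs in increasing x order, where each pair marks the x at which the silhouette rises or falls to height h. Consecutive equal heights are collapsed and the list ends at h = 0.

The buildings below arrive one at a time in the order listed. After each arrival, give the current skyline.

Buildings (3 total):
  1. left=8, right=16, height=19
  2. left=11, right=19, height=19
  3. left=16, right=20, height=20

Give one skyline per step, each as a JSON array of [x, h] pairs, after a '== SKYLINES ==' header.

== SKYLINES ==
[[8,19],[16,0]]
[[8,19],[19,0]]
[[8,19],[16,20],[20,0]]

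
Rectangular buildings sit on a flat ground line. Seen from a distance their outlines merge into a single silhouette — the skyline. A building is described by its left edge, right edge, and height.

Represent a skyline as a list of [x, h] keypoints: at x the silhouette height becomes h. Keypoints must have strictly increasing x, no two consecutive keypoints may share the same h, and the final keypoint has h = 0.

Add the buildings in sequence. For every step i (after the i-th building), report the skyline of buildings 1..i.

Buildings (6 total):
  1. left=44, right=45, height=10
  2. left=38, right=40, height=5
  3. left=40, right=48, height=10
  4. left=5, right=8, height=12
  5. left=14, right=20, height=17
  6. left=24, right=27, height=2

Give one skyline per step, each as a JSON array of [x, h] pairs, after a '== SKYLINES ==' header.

== SKYLINES ==
[[44,10],[45,0]]
[[38,5],[40,0],[44,10],[45,0]]
[[38,5],[40,10],[48,0]]
[[5,12],[8,0],[38,5],[40,10],[48,0]]
[[5,12],[8,0],[14,17],[20,0],[38,5],[40,10],[48,0]]
[[5,12],[8,0],[14,17],[20,0],[24,2],[27,0],[38,5],[40,10],[48,0]]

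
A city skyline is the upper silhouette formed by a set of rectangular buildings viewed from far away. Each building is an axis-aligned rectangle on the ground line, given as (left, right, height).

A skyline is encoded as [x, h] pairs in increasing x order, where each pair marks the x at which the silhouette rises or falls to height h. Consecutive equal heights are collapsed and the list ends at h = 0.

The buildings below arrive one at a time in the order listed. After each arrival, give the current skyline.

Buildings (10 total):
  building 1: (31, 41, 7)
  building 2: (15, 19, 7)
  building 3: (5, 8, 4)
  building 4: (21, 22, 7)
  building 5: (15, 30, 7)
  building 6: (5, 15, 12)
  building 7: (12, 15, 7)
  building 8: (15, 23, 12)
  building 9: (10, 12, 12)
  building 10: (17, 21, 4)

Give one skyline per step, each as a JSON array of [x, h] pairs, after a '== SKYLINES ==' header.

== SKYLINES ==
[[31,7],[41,0]]
[[15,7],[19,0],[31,7],[41,0]]
[[5,4],[8,0],[15,7],[19,0],[31,7],[41,0]]
[[5,4],[8,0],[15,7],[19,0],[21,7],[22,0],[31,7],[41,0]]
[[5,4],[8,0],[15,7],[30,0],[31,7],[41,0]]
[[5,12],[15,7],[30,0],[31,7],[41,0]]
[[5,12],[15,7],[30,0],[31,7],[41,0]]
[[5,12],[23,7],[30,0],[31,7],[41,0]]
[[5,12],[23,7],[30,0],[31,7],[41,0]]
[[5,12],[23,7],[30,0],[31,7],[41,0]]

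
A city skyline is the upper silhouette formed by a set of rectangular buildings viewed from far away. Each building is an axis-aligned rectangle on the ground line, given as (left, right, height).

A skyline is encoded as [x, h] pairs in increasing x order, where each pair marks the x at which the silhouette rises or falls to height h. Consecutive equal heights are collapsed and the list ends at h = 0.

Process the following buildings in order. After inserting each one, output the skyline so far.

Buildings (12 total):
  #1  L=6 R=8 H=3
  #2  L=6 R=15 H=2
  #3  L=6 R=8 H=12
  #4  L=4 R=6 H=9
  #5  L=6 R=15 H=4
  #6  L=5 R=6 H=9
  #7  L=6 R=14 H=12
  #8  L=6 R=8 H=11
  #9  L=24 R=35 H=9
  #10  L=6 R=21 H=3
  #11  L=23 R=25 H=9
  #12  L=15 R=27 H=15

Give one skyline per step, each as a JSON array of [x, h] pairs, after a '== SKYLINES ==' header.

== SKYLINES ==
[[6,3],[8,0]]
[[6,3],[8,2],[15,0]]
[[6,12],[8,2],[15,0]]
[[4,9],[6,12],[8,2],[15,0]]
[[4,9],[6,12],[8,4],[15,0]]
[[4,9],[6,12],[8,4],[15,0]]
[[4,9],[6,12],[14,4],[15,0]]
[[4,9],[6,12],[14,4],[15,0]]
[[4,9],[6,12],[14,4],[15,0],[24,9],[35,0]]
[[4,9],[6,12],[14,4],[15,3],[21,0],[24,9],[35,0]]
[[4,9],[6,12],[14,4],[15,3],[21,0],[23,9],[35,0]]
[[4,9],[6,12],[14,4],[15,15],[27,9],[35,0]]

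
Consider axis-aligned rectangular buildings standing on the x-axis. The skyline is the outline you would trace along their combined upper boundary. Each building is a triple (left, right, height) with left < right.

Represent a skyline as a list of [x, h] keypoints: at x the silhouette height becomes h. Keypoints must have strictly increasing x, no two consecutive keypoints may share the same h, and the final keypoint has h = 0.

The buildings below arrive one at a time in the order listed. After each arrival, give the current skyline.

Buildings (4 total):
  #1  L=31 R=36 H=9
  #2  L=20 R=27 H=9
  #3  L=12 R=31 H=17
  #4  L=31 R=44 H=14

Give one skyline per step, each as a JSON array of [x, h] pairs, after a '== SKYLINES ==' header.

== SKYLINES ==
[[31,9],[36,0]]
[[20,9],[27,0],[31,9],[36,0]]
[[12,17],[31,9],[36,0]]
[[12,17],[31,14],[44,0]]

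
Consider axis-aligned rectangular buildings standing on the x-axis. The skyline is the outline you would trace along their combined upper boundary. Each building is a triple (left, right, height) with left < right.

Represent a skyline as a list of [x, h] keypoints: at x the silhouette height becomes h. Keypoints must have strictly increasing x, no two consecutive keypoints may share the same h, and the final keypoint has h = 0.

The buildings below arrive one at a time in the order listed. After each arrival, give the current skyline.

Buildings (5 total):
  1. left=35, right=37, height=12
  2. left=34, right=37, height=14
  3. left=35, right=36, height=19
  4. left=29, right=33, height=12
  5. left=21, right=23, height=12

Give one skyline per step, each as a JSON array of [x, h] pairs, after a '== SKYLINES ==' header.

== SKYLINES ==
[[35,12],[37,0]]
[[34,14],[37,0]]
[[34,14],[35,19],[36,14],[37,0]]
[[29,12],[33,0],[34,14],[35,19],[36,14],[37,0]]
[[21,12],[23,0],[29,12],[33,0],[34,14],[35,19],[36,14],[37,0]]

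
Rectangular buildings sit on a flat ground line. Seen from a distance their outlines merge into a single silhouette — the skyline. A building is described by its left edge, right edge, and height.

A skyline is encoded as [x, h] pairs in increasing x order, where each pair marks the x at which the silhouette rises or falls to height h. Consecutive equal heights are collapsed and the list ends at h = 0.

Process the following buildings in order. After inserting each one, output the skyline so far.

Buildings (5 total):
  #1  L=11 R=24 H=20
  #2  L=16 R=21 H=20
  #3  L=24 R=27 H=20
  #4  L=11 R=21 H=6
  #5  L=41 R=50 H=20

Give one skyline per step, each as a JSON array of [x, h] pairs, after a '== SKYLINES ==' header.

== SKYLINES ==
[[11,20],[24,0]]
[[11,20],[24,0]]
[[11,20],[27,0]]
[[11,20],[27,0]]
[[11,20],[27,0],[41,20],[50,0]]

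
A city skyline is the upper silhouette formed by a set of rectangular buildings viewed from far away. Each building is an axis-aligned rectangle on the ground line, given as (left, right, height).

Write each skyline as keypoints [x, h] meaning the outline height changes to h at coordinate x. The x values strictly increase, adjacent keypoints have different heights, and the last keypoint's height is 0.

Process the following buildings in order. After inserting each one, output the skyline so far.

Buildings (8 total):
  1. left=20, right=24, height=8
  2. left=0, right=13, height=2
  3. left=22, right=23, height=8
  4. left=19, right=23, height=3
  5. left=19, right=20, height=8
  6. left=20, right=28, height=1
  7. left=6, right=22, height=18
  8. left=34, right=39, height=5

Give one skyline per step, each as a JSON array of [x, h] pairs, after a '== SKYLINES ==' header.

== SKYLINES ==
[[20,8],[24,0]]
[[0,2],[13,0],[20,8],[24,0]]
[[0,2],[13,0],[20,8],[24,0]]
[[0,2],[13,0],[19,3],[20,8],[24,0]]
[[0,2],[13,0],[19,8],[24,0]]
[[0,2],[13,0],[19,8],[24,1],[28,0]]
[[0,2],[6,18],[22,8],[24,1],[28,0]]
[[0,2],[6,18],[22,8],[24,1],[28,0],[34,5],[39,0]]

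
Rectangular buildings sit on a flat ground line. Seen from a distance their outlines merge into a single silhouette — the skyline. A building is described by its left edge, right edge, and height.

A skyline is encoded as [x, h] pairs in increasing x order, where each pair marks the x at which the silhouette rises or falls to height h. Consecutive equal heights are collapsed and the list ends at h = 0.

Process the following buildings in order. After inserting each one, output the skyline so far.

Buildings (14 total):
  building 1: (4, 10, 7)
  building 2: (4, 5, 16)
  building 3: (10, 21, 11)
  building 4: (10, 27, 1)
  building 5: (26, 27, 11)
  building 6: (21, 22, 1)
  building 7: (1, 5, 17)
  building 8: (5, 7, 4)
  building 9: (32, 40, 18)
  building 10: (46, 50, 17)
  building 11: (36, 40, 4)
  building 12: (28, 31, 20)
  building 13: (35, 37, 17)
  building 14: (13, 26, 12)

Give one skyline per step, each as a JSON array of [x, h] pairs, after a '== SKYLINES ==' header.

== SKYLINES ==
[[4,7],[10,0]]
[[4,16],[5,7],[10,0]]
[[4,16],[5,7],[10,11],[21,0]]
[[4,16],[5,7],[10,11],[21,1],[27,0]]
[[4,16],[5,7],[10,11],[21,1],[26,11],[27,0]]
[[4,16],[5,7],[10,11],[21,1],[26,11],[27,0]]
[[1,17],[5,7],[10,11],[21,1],[26,11],[27,0]]
[[1,17],[5,7],[10,11],[21,1],[26,11],[27,0]]
[[1,17],[5,7],[10,11],[21,1],[26,11],[27,0],[32,18],[40,0]]
[[1,17],[5,7],[10,11],[21,1],[26,11],[27,0],[32,18],[40,0],[46,17],[50,0]]
[[1,17],[5,7],[10,11],[21,1],[26,11],[27,0],[32,18],[40,0],[46,17],[50,0]]
[[1,17],[5,7],[10,11],[21,1],[26,11],[27,0],[28,20],[31,0],[32,18],[40,0],[46,17],[50,0]]
[[1,17],[5,7],[10,11],[21,1],[26,11],[27,0],[28,20],[31,0],[32,18],[40,0],[46,17],[50,0]]
[[1,17],[5,7],[10,11],[13,12],[26,11],[27,0],[28,20],[31,0],[32,18],[40,0],[46,17],[50,0]]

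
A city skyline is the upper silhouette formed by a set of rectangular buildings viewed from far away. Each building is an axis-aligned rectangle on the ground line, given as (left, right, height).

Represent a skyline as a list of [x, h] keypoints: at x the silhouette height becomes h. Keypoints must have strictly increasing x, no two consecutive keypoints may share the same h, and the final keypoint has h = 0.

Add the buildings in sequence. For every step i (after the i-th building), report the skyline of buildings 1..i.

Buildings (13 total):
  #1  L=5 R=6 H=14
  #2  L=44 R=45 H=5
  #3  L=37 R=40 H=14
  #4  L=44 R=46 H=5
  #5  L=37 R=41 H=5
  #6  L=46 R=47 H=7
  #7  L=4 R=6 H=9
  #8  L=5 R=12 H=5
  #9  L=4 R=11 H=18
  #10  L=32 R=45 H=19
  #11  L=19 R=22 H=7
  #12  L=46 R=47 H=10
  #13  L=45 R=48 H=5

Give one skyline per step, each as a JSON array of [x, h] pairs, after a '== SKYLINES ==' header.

== SKYLINES ==
[[5,14],[6,0]]
[[5,14],[6,0],[44,5],[45,0]]
[[5,14],[6,0],[37,14],[40,0],[44,5],[45,0]]
[[5,14],[6,0],[37,14],[40,0],[44,5],[46,0]]
[[5,14],[6,0],[37,14],[40,5],[41,0],[44,5],[46,0]]
[[5,14],[6,0],[37,14],[40,5],[41,0],[44,5],[46,7],[47,0]]
[[4,9],[5,14],[6,0],[37,14],[40,5],[41,0],[44,5],[46,7],[47,0]]
[[4,9],[5,14],[6,5],[12,0],[37,14],[40,5],[41,0],[44,5],[46,7],[47,0]]
[[4,18],[11,5],[12,0],[37,14],[40,5],[41,0],[44,5],[46,7],[47,0]]
[[4,18],[11,5],[12,0],[32,19],[45,5],[46,7],[47,0]]
[[4,18],[11,5],[12,0],[19,7],[22,0],[32,19],[45,5],[46,7],[47,0]]
[[4,18],[11,5],[12,0],[19,7],[22,0],[32,19],[45,5],[46,10],[47,0]]
[[4,18],[11,5],[12,0],[19,7],[22,0],[32,19],[45,5],[46,10],[47,5],[48,0]]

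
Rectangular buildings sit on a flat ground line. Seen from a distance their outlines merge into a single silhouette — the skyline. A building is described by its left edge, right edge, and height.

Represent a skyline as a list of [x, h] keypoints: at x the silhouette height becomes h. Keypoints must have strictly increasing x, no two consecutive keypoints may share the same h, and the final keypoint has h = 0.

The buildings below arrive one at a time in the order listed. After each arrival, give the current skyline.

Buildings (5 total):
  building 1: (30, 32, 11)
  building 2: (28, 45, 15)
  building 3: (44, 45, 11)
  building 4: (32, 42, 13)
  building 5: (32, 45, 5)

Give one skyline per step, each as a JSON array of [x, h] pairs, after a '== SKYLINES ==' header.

== SKYLINES ==
[[30,11],[32,0]]
[[28,15],[45,0]]
[[28,15],[45,0]]
[[28,15],[45,0]]
[[28,15],[45,0]]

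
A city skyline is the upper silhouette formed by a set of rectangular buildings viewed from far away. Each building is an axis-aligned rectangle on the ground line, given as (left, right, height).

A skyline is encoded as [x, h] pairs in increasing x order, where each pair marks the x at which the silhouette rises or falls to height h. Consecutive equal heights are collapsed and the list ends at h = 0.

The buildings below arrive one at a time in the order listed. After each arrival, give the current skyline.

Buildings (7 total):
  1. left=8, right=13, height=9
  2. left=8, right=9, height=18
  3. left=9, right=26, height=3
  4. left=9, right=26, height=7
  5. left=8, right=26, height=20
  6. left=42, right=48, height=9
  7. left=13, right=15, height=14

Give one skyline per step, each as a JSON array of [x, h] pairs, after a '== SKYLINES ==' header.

== SKYLINES ==
[[8,9],[13,0]]
[[8,18],[9,9],[13,0]]
[[8,18],[9,9],[13,3],[26,0]]
[[8,18],[9,9],[13,7],[26,0]]
[[8,20],[26,0]]
[[8,20],[26,0],[42,9],[48,0]]
[[8,20],[26,0],[42,9],[48,0]]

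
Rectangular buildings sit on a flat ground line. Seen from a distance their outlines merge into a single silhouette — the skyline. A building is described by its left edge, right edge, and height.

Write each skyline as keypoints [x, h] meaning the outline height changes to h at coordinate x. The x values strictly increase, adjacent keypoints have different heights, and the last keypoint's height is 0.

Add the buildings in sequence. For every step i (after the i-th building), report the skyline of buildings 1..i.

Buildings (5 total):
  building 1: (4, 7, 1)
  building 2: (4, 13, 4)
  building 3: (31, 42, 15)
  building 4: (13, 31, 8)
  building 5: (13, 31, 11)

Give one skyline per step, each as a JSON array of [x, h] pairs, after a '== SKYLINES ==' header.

== SKYLINES ==
[[4,1],[7,0]]
[[4,4],[13,0]]
[[4,4],[13,0],[31,15],[42,0]]
[[4,4],[13,8],[31,15],[42,0]]
[[4,4],[13,11],[31,15],[42,0]]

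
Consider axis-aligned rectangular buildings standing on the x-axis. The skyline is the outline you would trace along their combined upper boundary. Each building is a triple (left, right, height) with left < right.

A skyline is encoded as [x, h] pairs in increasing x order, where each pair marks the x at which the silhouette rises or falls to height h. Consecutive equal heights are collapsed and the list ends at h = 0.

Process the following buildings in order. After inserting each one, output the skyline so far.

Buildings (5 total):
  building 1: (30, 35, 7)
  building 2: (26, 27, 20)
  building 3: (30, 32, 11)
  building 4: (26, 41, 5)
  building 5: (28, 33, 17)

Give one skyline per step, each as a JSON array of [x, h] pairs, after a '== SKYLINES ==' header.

== SKYLINES ==
[[30,7],[35,0]]
[[26,20],[27,0],[30,7],[35,0]]
[[26,20],[27,0],[30,11],[32,7],[35,0]]
[[26,20],[27,5],[30,11],[32,7],[35,5],[41,0]]
[[26,20],[27,5],[28,17],[33,7],[35,5],[41,0]]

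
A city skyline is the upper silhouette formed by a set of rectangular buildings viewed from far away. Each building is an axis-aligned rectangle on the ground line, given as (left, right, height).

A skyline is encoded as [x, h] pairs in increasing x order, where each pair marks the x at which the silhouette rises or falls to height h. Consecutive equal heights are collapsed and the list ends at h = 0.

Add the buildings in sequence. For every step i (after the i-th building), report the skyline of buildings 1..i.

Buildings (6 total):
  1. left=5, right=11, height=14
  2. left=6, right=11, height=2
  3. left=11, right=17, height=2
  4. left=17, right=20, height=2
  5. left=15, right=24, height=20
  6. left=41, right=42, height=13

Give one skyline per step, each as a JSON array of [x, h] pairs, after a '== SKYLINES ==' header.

== SKYLINES ==
[[5,14],[11,0]]
[[5,14],[11,0]]
[[5,14],[11,2],[17,0]]
[[5,14],[11,2],[20,0]]
[[5,14],[11,2],[15,20],[24,0]]
[[5,14],[11,2],[15,20],[24,0],[41,13],[42,0]]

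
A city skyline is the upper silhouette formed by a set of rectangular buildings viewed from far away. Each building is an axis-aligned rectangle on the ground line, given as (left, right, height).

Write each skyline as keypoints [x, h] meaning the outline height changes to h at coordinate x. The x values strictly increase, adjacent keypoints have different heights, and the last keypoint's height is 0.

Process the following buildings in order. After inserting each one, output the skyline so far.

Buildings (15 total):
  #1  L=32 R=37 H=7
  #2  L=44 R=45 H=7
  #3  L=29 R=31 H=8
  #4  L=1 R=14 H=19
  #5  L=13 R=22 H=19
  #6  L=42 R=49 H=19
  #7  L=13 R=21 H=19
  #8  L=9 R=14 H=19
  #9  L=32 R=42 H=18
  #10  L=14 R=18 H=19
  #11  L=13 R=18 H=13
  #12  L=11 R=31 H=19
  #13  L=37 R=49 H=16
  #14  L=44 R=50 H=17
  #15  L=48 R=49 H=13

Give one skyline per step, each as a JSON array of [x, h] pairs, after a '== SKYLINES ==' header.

== SKYLINES ==
[[32,7],[37,0]]
[[32,7],[37,0],[44,7],[45,0]]
[[29,8],[31,0],[32,7],[37,0],[44,7],[45,0]]
[[1,19],[14,0],[29,8],[31,0],[32,7],[37,0],[44,7],[45,0]]
[[1,19],[22,0],[29,8],[31,0],[32,7],[37,0],[44,7],[45,0]]
[[1,19],[22,0],[29,8],[31,0],[32,7],[37,0],[42,19],[49,0]]
[[1,19],[22,0],[29,8],[31,0],[32,7],[37,0],[42,19],[49,0]]
[[1,19],[22,0],[29,8],[31,0],[32,7],[37,0],[42,19],[49,0]]
[[1,19],[22,0],[29,8],[31,0],[32,18],[42,19],[49,0]]
[[1,19],[22,0],[29,8],[31,0],[32,18],[42,19],[49,0]]
[[1,19],[22,0],[29,8],[31,0],[32,18],[42,19],[49,0]]
[[1,19],[31,0],[32,18],[42,19],[49,0]]
[[1,19],[31,0],[32,18],[42,19],[49,0]]
[[1,19],[31,0],[32,18],[42,19],[49,17],[50,0]]
[[1,19],[31,0],[32,18],[42,19],[49,17],[50,0]]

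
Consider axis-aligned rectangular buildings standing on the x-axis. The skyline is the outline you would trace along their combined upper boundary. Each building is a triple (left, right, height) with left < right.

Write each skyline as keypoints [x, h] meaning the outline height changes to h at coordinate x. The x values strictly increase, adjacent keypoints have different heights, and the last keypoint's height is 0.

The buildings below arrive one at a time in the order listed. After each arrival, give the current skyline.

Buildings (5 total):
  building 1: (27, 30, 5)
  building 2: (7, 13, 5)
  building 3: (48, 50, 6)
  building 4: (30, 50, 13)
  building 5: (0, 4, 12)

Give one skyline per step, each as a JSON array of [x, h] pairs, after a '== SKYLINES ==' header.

== SKYLINES ==
[[27,5],[30,0]]
[[7,5],[13,0],[27,5],[30,0]]
[[7,5],[13,0],[27,5],[30,0],[48,6],[50,0]]
[[7,5],[13,0],[27,5],[30,13],[50,0]]
[[0,12],[4,0],[7,5],[13,0],[27,5],[30,13],[50,0]]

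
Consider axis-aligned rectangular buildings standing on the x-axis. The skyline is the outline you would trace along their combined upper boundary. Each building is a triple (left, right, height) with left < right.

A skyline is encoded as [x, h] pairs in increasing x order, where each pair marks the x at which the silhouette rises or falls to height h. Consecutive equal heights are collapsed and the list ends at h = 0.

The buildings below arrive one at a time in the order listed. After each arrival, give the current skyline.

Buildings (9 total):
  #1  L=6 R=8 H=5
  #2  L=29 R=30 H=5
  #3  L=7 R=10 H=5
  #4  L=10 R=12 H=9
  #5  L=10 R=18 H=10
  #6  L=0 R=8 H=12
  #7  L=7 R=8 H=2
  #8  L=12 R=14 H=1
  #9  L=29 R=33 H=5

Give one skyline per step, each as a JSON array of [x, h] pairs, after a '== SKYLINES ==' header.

== SKYLINES ==
[[6,5],[8,0]]
[[6,5],[8,0],[29,5],[30,0]]
[[6,5],[10,0],[29,5],[30,0]]
[[6,5],[10,9],[12,0],[29,5],[30,0]]
[[6,5],[10,10],[18,0],[29,5],[30,0]]
[[0,12],[8,5],[10,10],[18,0],[29,5],[30,0]]
[[0,12],[8,5],[10,10],[18,0],[29,5],[30,0]]
[[0,12],[8,5],[10,10],[18,0],[29,5],[30,0]]
[[0,12],[8,5],[10,10],[18,0],[29,5],[33,0]]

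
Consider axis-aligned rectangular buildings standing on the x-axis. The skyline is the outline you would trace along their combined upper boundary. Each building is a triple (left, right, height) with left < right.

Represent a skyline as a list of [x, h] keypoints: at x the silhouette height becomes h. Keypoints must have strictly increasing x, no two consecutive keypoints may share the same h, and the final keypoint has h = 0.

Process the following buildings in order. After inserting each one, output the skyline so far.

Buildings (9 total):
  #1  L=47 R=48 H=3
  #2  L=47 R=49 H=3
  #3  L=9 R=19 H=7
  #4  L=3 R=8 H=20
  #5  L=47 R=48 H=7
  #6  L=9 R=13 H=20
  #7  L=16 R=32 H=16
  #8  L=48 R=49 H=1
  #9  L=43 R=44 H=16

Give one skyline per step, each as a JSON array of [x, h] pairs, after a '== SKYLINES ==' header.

== SKYLINES ==
[[47,3],[48,0]]
[[47,3],[49,0]]
[[9,7],[19,0],[47,3],[49,0]]
[[3,20],[8,0],[9,7],[19,0],[47,3],[49,0]]
[[3,20],[8,0],[9,7],[19,0],[47,7],[48,3],[49,0]]
[[3,20],[8,0],[9,20],[13,7],[19,0],[47,7],[48,3],[49,0]]
[[3,20],[8,0],[9,20],[13,7],[16,16],[32,0],[47,7],[48,3],[49,0]]
[[3,20],[8,0],[9,20],[13,7],[16,16],[32,0],[47,7],[48,3],[49,0]]
[[3,20],[8,0],[9,20],[13,7],[16,16],[32,0],[43,16],[44,0],[47,7],[48,3],[49,0]]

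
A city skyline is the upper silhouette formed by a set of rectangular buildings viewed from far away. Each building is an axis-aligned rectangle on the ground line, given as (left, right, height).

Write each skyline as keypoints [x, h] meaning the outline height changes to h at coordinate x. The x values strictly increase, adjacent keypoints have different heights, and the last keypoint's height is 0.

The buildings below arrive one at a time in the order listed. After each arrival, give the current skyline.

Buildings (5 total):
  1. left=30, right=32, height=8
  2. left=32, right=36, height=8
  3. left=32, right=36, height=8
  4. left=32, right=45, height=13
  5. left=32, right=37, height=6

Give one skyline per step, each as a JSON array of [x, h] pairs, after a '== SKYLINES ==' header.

== SKYLINES ==
[[30,8],[32,0]]
[[30,8],[36,0]]
[[30,8],[36,0]]
[[30,8],[32,13],[45,0]]
[[30,8],[32,13],[45,0]]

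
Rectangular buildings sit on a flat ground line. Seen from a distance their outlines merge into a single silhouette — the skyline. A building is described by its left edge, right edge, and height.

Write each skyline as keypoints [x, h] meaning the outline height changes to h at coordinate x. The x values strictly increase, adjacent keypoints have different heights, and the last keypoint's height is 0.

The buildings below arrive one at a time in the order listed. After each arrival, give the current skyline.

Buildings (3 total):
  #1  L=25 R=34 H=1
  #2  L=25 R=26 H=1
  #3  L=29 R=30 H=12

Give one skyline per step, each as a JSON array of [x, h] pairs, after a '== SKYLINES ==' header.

== SKYLINES ==
[[25,1],[34,0]]
[[25,1],[34,0]]
[[25,1],[29,12],[30,1],[34,0]]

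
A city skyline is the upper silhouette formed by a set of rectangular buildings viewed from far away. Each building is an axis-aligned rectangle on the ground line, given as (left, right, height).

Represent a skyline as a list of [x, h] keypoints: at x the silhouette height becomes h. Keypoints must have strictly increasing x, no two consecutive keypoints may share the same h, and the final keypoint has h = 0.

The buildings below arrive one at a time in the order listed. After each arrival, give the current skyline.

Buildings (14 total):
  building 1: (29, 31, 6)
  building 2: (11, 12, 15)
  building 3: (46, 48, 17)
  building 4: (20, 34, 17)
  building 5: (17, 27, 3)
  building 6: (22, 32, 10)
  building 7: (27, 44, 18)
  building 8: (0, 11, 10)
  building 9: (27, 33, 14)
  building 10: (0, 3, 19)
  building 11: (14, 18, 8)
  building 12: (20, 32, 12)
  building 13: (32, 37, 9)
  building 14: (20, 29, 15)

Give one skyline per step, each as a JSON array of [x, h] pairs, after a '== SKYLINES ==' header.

== SKYLINES ==
[[29,6],[31,0]]
[[11,15],[12,0],[29,6],[31,0]]
[[11,15],[12,0],[29,6],[31,0],[46,17],[48,0]]
[[11,15],[12,0],[20,17],[34,0],[46,17],[48,0]]
[[11,15],[12,0],[17,3],[20,17],[34,0],[46,17],[48,0]]
[[11,15],[12,0],[17,3],[20,17],[34,0],[46,17],[48,0]]
[[11,15],[12,0],[17,3],[20,17],[27,18],[44,0],[46,17],[48,0]]
[[0,10],[11,15],[12,0],[17,3],[20,17],[27,18],[44,0],[46,17],[48,0]]
[[0,10],[11,15],[12,0],[17,3],[20,17],[27,18],[44,0],[46,17],[48,0]]
[[0,19],[3,10],[11,15],[12,0],[17,3],[20,17],[27,18],[44,0],[46,17],[48,0]]
[[0,19],[3,10],[11,15],[12,0],[14,8],[18,3],[20,17],[27,18],[44,0],[46,17],[48,0]]
[[0,19],[3,10],[11,15],[12,0],[14,8],[18,3],[20,17],[27,18],[44,0],[46,17],[48,0]]
[[0,19],[3,10],[11,15],[12,0],[14,8],[18,3],[20,17],[27,18],[44,0],[46,17],[48,0]]
[[0,19],[3,10],[11,15],[12,0],[14,8],[18,3],[20,17],[27,18],[44,0],[46,17],[48,0]]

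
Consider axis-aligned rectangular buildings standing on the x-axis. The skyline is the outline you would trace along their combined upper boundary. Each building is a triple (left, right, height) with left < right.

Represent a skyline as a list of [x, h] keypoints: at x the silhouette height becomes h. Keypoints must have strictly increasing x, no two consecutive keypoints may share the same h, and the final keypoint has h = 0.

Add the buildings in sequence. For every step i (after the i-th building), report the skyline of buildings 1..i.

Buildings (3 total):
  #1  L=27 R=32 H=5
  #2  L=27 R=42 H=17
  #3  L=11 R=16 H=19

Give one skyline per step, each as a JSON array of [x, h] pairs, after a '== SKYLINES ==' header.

== SKYLINES ==
[[27,5],[32,0]]
[[27,17],[42,0]]
[[11,19],[16,0],[27,17],[42,0]]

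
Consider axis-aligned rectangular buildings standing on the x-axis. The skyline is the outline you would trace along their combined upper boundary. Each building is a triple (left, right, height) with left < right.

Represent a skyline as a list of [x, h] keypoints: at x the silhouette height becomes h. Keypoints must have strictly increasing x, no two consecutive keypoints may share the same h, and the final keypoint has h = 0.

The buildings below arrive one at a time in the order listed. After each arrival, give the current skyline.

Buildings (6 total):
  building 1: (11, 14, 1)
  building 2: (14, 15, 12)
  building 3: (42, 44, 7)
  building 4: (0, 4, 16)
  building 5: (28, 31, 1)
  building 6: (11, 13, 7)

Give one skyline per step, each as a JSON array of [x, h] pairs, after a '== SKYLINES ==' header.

== SKYLINES ==
[[11,1],[14,0]]
[[11,1],[14,12],[15,0]]
[[11,1],[14,12],[15,0],[42,7],[44,0]]
[[0,16],[4,0],[11,1],[14,12],[15,0],[42,7],[44,0]]
[[0,16],[4,0],[11,1],[14,12],[15,0],[28,1],[31,0],[42,7],[44,0]]
[[0,16],[4,0],[11,7],[13,1],[14,12],[15,0],[28,1],[31,0],[42,7],[44,0]]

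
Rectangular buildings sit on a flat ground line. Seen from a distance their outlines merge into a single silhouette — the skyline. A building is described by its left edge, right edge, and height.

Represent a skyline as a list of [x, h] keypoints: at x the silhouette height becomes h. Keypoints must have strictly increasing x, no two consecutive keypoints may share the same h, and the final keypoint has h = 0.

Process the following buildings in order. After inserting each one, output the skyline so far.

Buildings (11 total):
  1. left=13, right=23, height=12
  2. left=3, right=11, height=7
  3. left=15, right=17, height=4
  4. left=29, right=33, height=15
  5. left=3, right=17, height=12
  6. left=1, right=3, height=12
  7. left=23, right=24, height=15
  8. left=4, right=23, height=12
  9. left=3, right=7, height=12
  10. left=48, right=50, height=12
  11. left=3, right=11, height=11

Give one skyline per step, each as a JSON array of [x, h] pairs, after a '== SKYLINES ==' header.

== SKYLINES ==
[[13,12],[23,0]]
[[3,7],[11,0],[13,12],[23,0]]
[[3,7],[11,0],[13,12],[23,0]]
[[3,7],[11,0],[13,12],[23,0],[29,15],[33,0]]
[[3,12],[23,0],[29,15],[33,0]]
[[1,12],[23,0],[29,15],[33,0]]
[[1,12],[23,15],[24,0],[29,15],[33,0]]
[[1,12],[23,15],[24,0],[29,15],[33,0]]
[[1,12],[23,15],[24,0],[29,15],[33,0]]
[[1,12],[23,15],[24,0],[29,15],[33,0],[48,12],[50,0]]
[[1,12],[23,15],[24,0],[29,15],[33,0],[48,12],[50,0]]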